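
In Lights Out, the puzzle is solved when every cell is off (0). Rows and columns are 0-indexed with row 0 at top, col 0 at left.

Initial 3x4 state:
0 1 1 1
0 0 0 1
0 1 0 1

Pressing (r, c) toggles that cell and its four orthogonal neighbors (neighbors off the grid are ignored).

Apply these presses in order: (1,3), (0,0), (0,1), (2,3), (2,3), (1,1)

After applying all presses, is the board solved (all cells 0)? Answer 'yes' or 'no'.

Answer: yes

Derivation:
After press 1 at (1,3):
0 1 1 0
0 0 1 0
0 1 0 0

After press 2 at (0,0):
1 0 1 0
1 0 1 0
0 1 0 0

After press 3 at (0,1):
0 1 0 0
1 1 1 0
0 1 0 0

After press 4 at (2,3):
0 1 0 0
1 1 1 1
0 1 1 1

After press 5 at (2,3):
0 1 0 0
1 1 1 0
0 1 0 0

After press 6 at (1,1):
0 0 0 0
0 0 0 0
0 0 0 0

Lights still on: 0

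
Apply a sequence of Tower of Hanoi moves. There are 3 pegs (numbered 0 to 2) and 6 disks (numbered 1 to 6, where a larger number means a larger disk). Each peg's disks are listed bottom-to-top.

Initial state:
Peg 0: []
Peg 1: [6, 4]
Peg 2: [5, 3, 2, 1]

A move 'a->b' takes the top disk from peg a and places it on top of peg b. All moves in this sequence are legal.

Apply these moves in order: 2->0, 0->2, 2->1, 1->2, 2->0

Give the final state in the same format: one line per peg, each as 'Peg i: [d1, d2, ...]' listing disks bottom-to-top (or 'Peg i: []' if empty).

After move 1 (2->0):
Peg 0: [1]
Peg 1: [6, 4]
Peg 2: [5, 3, 2]

After move 2 (0->2):
Peg 0: []
Peg 1: [6, 4]
Peg 2: [5, 3, 2, 1]

After move 3 (2->1):
Peg 0: []
Peg 1: [6, 4, 1]
Peg 2: [5, 3, 2]

After move 4 (1->2):
Peg 0: []
Peg 1: [6, 4]
Peg 2: [5, 3, 2, 1]

After move 5 (2->0):
Peg 0: [1]
Peg 1: [6, 4]
Peg 2: [5, 3, 2]

Answer: Peg 0: [1]
Peg 1: [6, 4]
Peg 2: [5, 3, 2]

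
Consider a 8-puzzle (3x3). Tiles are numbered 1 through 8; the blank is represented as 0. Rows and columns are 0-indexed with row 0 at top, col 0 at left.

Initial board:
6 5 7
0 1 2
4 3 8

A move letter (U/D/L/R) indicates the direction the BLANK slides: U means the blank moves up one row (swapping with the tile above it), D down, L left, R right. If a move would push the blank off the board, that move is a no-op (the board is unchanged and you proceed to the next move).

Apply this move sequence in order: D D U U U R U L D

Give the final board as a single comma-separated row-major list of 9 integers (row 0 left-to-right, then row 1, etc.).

After move 1 (D):
6 5 7
4 1 2
0 3 8

After move 2 (D):
6 5 7
4 1 2
0 3 8

After move 3 (U):
6 5 7
0 1 2
4 3 8

After move 4 (U):
0 5 7
6 1 2
4 3 8

After move 5 (U):
0 5 7
6 1 2
4 3 8

After move 6 (R):
5 0 7
6 1 2
4 3 8

After move 7 (U):
5 0 7
6 1 2
4 3 8

After move 8 (L):
0 5 7
6 1 2
4 3 8

After move 9 (D):
6 5 7
0 1 2
4 3 8

Answer: 6, 5, 7, 0, 1, 2, 4, 3, 8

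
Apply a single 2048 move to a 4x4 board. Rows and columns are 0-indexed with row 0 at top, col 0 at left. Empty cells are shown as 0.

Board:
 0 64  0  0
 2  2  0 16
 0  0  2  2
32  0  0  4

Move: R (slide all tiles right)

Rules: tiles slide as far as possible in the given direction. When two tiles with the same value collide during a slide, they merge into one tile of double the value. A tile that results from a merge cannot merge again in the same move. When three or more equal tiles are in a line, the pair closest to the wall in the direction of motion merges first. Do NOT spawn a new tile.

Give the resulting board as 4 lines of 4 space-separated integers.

Slide right:
row 0: [0, 64, 0, 0] -> [0, 0, 0, 64]
row 1: [2, 2, 0, 16] -> [0, 0, 4, 16]
row 2: [0, 0, 2, 2] -> [0, 0, 0, 4]
row 3: [32, 0, 0, 4] -> [0, 0, 32, 4]

Answer:  0  0  0 64
 0  0  4 16
 0  0  0  4
 0  0 32  4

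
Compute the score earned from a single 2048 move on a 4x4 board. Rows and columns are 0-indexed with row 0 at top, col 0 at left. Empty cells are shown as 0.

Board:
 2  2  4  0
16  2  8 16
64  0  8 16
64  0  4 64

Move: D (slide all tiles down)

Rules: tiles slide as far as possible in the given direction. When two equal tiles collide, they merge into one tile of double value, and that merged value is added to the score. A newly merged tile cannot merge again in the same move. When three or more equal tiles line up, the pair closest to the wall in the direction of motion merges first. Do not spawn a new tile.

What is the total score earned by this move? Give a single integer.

Answer: 180

Derivation:
Slide down:
col 0: [2, 16, 64, 64] -> [0, 2, 16, 128]  score +128 (running 128)
col 1: [2, 2, 0, 0] -> [0, 0, 0, 4]  score +4 (running 132)
col 2: [4, 8, 8, 4] -> [0, 4, 16, 4]  score +16 (running 148)
col 3: [0, 16, 16, 64] -> [0, 0, 32, 64]  score +32 (running 180)
Board after move:
  0   0   0   0
  2   0   4   0
 16   0  16  32
128   4   4  64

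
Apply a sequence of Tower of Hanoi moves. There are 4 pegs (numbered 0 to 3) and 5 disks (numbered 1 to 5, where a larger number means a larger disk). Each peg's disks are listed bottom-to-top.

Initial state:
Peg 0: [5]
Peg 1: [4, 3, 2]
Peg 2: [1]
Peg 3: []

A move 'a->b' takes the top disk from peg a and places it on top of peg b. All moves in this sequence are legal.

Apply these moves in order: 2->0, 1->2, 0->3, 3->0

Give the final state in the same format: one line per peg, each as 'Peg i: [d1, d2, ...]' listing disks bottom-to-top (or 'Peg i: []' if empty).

After move 1 (2->0):
Peg 0: [5, 1]
Peg 1: [4, 3, 2]
Peg 2: []
Peg 3: []

After move 2 (1->2):
Peg 0: [5, 1]
Peg 1: [4, 3]
Peg 2: [2]
Peg 3: []

After move 3 (0->3):
Peg 0: [5]
Peg 1: [4, 3]
Peg 2: [2]
Peg 3: [1]

After move 4 (3->0):
Peg 0: [5, 1]
Peg 1: [4, 3]
Peg 2: [2]
Peg 3: []

Answer: Peg 0: [5, 1]
Peg 1: [4, 3]
Peg 2: [2]
Peg 3: []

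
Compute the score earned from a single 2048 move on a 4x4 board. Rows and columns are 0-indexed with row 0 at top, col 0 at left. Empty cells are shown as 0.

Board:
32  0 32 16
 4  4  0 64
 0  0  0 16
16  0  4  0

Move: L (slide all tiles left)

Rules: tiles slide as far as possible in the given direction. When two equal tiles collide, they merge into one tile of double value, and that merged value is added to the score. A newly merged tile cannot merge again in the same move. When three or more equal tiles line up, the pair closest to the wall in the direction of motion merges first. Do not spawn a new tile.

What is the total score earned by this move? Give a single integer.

Answer: 72

Derivation:
Slide left:
row 0: [32, 0, 32, 16] -> [64, 16, 0, 0]  score +64 (running 64)
row 1: [4, 4, 0, 64] -> [8, 64, 0, 0]  score +8 (running 72)
row 2: [0, 0, 0, 16] -> [16, 0, 0, 0]  score +0 (running 72)
row 3: [16, 0, 4, 0] -> [16, 4, 0, 0]  score +0 (running 72)
Board after move:
64 16  0  0
 8 64  0  0
16  0  0  0
16  4  0  0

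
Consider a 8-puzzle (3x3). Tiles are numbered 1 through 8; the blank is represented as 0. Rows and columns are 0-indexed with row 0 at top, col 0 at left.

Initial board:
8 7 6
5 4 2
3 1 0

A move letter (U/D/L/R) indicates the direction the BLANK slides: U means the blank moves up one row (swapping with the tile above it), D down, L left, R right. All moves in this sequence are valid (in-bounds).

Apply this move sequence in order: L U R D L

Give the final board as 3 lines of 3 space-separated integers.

Answer: 8 7 6
5 2 1
3 0 4

Derivation:
After move 1 (L):
8 7 6
5 4 2
3 0 1

After move 2 (U):
8 7 6
5 0 2
3 4 1

After move 3 (R):
8 7 6
5 2 0
3 4 1

After move 4 (D):
8 7 6
5 2 1
3 4 0

After move 5 (L):
8 7 6
5 2 1
3 0 4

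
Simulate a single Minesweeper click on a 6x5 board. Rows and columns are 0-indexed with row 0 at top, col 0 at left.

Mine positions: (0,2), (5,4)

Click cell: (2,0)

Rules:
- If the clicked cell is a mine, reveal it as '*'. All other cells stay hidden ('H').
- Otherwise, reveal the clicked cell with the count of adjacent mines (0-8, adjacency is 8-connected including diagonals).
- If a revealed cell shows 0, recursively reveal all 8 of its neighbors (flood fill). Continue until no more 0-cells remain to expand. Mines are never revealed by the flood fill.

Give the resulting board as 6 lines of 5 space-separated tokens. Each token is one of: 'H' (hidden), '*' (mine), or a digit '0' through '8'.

0 1 H 1 0
0 1 1 1 0
0 0 0 0 0
0 0 0 0 0
0 0 0 1 1
0 0 0 1 H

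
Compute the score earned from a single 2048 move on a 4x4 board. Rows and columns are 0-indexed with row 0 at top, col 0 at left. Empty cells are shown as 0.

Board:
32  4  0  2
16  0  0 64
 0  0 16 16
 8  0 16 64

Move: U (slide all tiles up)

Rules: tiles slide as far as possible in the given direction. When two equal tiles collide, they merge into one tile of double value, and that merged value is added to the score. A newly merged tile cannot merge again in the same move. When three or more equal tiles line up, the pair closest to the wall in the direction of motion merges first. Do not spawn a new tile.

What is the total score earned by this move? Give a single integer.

Slide up:
col 0: [32, 16, 0, 8] -> [32, 16, 8, 0]  score +0 (running 0)
col 1: [4, 0, 0, 0] -> [4, 0, 0, 0]  score +0 (running 0)
col 2: [0, 0, 16, 16] -> [32, 0, 0, 0]  score +32 (running 32)
col 3: [2, 64, 16, 64] -> [2, 64, 16, 64]  score +0 (running 32)
Board after move:
32  4 32  2
16  0  0 64
 8  0  0 16
 0  0  0 64

Answer: 32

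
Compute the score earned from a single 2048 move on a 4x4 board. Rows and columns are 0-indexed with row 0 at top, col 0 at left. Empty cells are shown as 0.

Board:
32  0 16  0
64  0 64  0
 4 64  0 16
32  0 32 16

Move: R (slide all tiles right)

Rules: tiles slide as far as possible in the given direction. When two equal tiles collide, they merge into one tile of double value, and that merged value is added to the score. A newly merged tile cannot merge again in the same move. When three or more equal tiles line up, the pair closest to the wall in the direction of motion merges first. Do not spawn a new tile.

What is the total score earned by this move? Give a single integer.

Answer: 192

Derivation:
Slide right:
row 0: [32, 0, 16, 0] -> [0, 0, 32, 16]  score +0 (running 0)
row 1: [64, 0, 64, 0] -> [0, 0, 0, 128]  score +128 (running 128)
row 2: [4, 64, 0, 16] -> [0, 4, 64, 16]  score +0 (running 128)
row 3: [32, 0, 32, 16] -> [0, 0, 64, 16]  score +64 (running 192)
Board after move:
  0   0  32  16
  0   0   0 128
  0   4  64  16
  0   0  64  16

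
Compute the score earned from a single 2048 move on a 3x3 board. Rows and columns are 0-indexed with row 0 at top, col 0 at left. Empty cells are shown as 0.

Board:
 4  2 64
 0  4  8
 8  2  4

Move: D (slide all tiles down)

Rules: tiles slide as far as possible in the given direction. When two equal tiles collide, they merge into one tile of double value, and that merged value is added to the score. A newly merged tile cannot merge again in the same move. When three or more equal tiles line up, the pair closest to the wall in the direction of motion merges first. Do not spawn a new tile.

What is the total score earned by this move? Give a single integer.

Slide down:
col 0: [4, 0, 8] -> [0, 4, 8]  score +0 (running 0)
col 1: [2, 4, 2] -> [2, 4, 2]  score +0 (running 0)
col 2: [64, 8, 4] -> [64, 8, 4]  score +0 (running 0)
Board after move:
 0  2 64
 4  4  8
 8  2  4

Answer: 0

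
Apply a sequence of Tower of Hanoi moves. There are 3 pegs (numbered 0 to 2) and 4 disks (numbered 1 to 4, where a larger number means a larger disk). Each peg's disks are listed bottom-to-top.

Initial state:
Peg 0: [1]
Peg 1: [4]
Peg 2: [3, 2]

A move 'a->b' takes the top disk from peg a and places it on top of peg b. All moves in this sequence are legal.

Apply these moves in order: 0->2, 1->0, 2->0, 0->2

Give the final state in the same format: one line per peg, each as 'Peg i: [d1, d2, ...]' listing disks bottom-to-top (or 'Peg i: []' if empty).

Answer: Peg 0: [4]
Peg 1: []
Peg 2: [3, 2, 1]

Derivation:
After move 1 (0->2):
Peg 0: []
Peg 1: [4]
Peg 2: [3, 2, 1]

After move 2 (1->0):
Peg 0: [4]
Peg 1: []
Peg 2: [3, 2, 1]

After move 3 (2->0):
Peg 0: [4, 1]
Peg 1: []
Peg 2: [3, 2]

After move 4 (0->2):
Peg 0: [4]
Peg 1: []
Peg 2: [3, 2, 1]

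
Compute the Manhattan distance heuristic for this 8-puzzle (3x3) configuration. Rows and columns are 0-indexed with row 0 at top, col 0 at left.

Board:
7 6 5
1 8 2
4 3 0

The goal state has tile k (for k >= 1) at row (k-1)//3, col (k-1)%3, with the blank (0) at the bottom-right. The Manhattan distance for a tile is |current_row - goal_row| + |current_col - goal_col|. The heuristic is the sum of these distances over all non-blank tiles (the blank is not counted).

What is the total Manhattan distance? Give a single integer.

Answer: 14

Derivation:
Tile 7: (0,0)->(2,0) = 2
Tile 6: (0,1)->(1,2) = 2
Tile 5: (0,2)->(1,1) = 2
Tile 1: (1,0)->(0,0) = 1
Tile 8: (1,1)->(2,1) = 1
Tile 2: (1,2)->(0,1) = 2
Tile 4: (2,0)->(1,0) = 1
Tile 3: (2,1)->(0,2) = 3
Sum: 2 + 2 + 2 + 1 + 1 + 2 + 1 + 3 = 14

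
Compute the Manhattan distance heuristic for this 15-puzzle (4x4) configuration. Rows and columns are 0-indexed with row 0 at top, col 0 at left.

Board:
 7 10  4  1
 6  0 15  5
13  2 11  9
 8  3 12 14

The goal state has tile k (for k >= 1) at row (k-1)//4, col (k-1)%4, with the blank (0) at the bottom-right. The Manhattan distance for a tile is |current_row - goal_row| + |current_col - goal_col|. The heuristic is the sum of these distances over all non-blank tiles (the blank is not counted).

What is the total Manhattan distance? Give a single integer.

Answer: 34

Derivation:
Tile 7: at (0,0), goal (1,2), distance |0-1|+|0-2| = 3
Tile 10: at (0,1), goal (2,1), distance |0-2|+|1-1| = 2
Tile 4: at (0,2), goal (0,3), distance |0-0|+|2-3| = 1
Tile 1: at (0,3), goal (0,0), distance |0-0|+|3-0| = 3
Tile 6: at (1,0), goal (1,1), distance |1-1|+|0-1| = 1
Tile 15: at (1,2), goal (3,2), distance |1-3|+|2-2| = 2
Tile 5: at (1,3), goal (1,0), distance |1-1|+|3-0| = 3
Tile 13: at (2,0), goal (3,0), distance |2-3|+|0-0| = 1
Tile 2: at (2,1), goal (0,1), distance |2-0|+|1-1| = 2
Tile 11: at (2,2), goal (2,2), distance |2-2|+|2-2| = 0
Tile 9: at (2,3), goal (2,0), distance |2-2|+|3-0| = 3
Tile 8: at (3,0), goal (1,3), distance |3-1|+|0-3| = 5
Tile 3: at (3,1), goal (0,2), distance |3-0|+|1-2| = 4
Tile 12: at (3,2), goal (2,3), distance |3-2|+|2-3| = 2
Tile 14: at (3,3), goal (3,1), distance |3-3|+|3-1| = 2
Sum: 3 + 2 + 1 + 3 + 1 + 2 + 3 + 1 + 2 + 0 + 3 + 5 + 4 + 2 + 2 = 34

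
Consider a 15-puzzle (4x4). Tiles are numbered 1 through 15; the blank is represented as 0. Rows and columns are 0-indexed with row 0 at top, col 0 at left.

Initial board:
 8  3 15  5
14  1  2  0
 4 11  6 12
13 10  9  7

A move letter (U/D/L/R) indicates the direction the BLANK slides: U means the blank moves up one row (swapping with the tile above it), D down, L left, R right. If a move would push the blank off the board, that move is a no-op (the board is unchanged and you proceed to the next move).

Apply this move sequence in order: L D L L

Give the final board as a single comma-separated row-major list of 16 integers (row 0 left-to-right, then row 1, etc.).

After move 1 (L):
 8  3 15  5
14  1  0  2
 4 11  6 12
13 10  9  7

After move 2 (D):
 8  3 15  5
14  1  6  2
 4 11  0 12
13 10  9  7

After move 3 (L):
 8  3 15  5
14  1  6  2
 4  0 11 12
13 10  9  7

After move 4 (L):
 8  3 15  5
14  1  6  2
 0  4 11 12
13 10  9  7

Answer: 8, 3, 15, 5, 14, 1, 6, 2, 0, 4, 11, 12, 13, 10, 9, 7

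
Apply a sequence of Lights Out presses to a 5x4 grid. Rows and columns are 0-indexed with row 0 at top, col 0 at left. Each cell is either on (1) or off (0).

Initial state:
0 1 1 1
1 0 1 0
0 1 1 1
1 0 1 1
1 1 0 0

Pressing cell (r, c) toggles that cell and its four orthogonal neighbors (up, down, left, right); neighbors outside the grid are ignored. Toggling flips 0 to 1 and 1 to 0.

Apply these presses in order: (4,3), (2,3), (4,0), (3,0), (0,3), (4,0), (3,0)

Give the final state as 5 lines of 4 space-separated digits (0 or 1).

After press 1 at (4,3):
0 1 1 1
1 0 1 0
0 1 1 1
1 0 1 0
1 1 1 1

After press 2 at (2,3):
0 1 1 1
1 0 1 1
0 1 0 0
1 0 1 1
1 1 1 1

After press 3 at (4,0):
0 1 1 1
1 0 1 1
0 1 0 0
0 0 1 1
0 0 1 1

After press 4 at (3,0):
0 1 1 1
1 0 1 1
1 1 0 0
1 1 1 1
1 0 1 1

After press 5 at (0,3):
0 1 0 0
1 0 1 0
1 1 0 0
1 1 1 1
1 0 1 1

After press 6 at (4,0):
0 1 0 0
1 0 1 0
1 1 0 0
0 1 1 1
0 1 1 1

After press 7 at (3,0):
0 1 0 0
1 0 1 0
0 1 0 0
1 0 1 1
1 1 1 1

Answer: 0 1 0 0
1 0 1 0
0 1 0 0
1 0 1 1
1 1 1 1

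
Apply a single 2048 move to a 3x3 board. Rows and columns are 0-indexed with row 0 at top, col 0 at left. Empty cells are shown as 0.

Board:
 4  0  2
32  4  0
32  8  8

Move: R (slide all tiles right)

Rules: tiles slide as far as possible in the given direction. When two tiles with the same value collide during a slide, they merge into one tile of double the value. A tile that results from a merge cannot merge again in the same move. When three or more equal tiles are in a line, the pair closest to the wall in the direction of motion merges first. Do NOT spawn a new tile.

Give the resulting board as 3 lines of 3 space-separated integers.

Slide right:
row 0: [4, 0, 2] -> [0, 4, 2]
row 1: [32, 4, 0] -> [0, 32, 4]
row 2: [32, 8, 8] -> [0, 32, 16]

Answer:  0  4  2
 0 32  4
 0 32 16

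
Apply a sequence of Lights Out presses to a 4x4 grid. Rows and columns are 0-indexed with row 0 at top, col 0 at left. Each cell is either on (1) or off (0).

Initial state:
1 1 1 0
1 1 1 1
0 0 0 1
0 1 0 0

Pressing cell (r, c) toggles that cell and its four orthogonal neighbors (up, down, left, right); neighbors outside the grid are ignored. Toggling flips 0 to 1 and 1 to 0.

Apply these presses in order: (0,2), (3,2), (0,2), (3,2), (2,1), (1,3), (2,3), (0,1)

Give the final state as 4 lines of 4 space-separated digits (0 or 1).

After press 1 at (0,2):
1 0 0 1
1 1 0 1
0 0 0 1
0 1 0 0

After press 2 at (3,2):
1 0 0 1
1 1 0 1
0 0 1 1
0 0 1 1

After press 3 at (0,2):
1 1 1 0
1 1 1 1
0 0 1 1
0 0 1 1

After press 4 at (3,2):
1 1 1 0
1 1 1 1
0 0 0 1
0 1 0 0

After press 5 at (2,1):
1 1 1 0
1 0 1 1
1 1 1 1
0 0 0 0

After press 6 at (1,3):
1 1 1 1
1 0 0 0
1 1 1 0
0 0 0 0

After press 7 at (2,3):
1 1 1 1
1 0 0 1
1 1 0 1
0 0 0 1

After press 8 at (0,1):
0 0 0 1
1 1 0 1
1 1 0 1
0 0 0 1

Answer: 0 0 0 1
1 1 0 1
1 1 0 1
0 0 0 1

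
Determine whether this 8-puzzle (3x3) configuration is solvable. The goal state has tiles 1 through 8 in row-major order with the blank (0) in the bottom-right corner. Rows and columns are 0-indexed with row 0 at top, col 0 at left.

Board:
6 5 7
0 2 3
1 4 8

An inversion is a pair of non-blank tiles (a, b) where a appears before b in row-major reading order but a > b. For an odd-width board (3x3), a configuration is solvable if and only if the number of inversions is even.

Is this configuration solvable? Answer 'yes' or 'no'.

Answer: no

Derivation:
Inversions (pairs i<j in row-major order where tile[i] > tile[j] > 0): 15
15 is odd, so the puzzle is not solvable.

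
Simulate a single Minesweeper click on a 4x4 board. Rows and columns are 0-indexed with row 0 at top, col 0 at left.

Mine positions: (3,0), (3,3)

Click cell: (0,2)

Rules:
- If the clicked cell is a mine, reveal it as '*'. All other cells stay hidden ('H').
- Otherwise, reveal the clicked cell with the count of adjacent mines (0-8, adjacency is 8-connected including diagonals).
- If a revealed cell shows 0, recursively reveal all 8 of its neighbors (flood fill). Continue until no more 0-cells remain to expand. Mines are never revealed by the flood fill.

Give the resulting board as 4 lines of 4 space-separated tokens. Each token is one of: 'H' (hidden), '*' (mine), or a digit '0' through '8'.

0 0 0 0
0 0 0 0
1 1 1 1
H H H H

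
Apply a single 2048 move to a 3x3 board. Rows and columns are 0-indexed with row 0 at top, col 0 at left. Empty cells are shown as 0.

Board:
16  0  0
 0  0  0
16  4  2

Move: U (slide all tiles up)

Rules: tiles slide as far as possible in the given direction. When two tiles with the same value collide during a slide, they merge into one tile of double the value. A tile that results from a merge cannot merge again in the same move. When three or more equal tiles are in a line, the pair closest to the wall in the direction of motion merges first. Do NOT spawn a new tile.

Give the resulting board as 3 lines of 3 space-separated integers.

Answer: 32  4  2
 0  0  0
 0  0  0

Derivation:
Slide up:
col 0: [16, 0, 16] -> [32, 0, 0]
col 1: [0, 0, 4] -> [4, 0, 0]
col 2: [0, 0, 2] -> [2, 0, 0]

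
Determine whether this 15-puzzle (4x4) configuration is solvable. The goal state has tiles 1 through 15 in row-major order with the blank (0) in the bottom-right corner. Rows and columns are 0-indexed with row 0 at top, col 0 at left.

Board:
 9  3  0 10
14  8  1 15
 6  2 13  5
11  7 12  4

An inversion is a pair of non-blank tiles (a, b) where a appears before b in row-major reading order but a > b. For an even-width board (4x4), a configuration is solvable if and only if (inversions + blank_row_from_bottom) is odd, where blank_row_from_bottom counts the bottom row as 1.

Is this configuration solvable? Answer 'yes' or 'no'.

Inversions: 54
Blank is in row 0 (0-indexed from top), which is row 4 counting from the bottom (bottom = 1).
54 + 4 = 58, which is even, so the puzzle is not solvable.

Answer: no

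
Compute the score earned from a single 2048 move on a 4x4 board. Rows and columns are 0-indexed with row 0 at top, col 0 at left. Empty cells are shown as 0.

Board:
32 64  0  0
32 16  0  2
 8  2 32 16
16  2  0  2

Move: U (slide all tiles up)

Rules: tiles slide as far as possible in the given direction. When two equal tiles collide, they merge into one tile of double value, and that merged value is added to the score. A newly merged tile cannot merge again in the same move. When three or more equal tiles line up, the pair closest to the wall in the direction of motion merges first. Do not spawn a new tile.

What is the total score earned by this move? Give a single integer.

Slide up:
col 0: [32, 32, 8, 16] -> [64, 8, 16, 0]  score +64 (running 64)
col 1: [64, 16, 2, 2] -> [64, 16, 4, 0]  score +4 (running 68)
col 2: [0, 0, 32, 0] -> [32, 0, 0, 0]  score +0 (running 68)
col 3: [0, 2, 16, 2] -> [2, 16, 2, 0]  score +0 (running 68)
Board after move:
64 64 32  2
 8 16  0 16
16  4  0  2
 0  0  0  0

Answer: 68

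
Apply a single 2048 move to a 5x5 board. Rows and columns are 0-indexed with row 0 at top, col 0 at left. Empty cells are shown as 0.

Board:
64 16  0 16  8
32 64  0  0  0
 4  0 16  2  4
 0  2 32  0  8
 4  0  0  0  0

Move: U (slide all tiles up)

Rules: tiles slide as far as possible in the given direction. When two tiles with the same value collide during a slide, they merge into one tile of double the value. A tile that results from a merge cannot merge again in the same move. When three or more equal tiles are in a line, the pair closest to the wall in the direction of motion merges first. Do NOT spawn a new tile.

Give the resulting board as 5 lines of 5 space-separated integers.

Slide up:
col 0: [64, 32, 4, 0, 4] -> [64, 32, 8, 0, 0]
col 1: [16, 64, 0, 2, 0] -> [16, 64, 2, 0, 0]
col 2: [0, 0, 16, 32, 0] -> [16, 32, 0, 0, 0]
col 3: [16, 0, 2, 0, 0] -> [16, 2, 0, 0, 0]
col 4: [8, 0, 4, 8, 0] -> [8, 4, 8, 0, 0]

Answer: 64 16 16 16  8
32 64 32  2  4
 8  2  0  0  8
 0  0  0  0  0
 0  0  0  0  0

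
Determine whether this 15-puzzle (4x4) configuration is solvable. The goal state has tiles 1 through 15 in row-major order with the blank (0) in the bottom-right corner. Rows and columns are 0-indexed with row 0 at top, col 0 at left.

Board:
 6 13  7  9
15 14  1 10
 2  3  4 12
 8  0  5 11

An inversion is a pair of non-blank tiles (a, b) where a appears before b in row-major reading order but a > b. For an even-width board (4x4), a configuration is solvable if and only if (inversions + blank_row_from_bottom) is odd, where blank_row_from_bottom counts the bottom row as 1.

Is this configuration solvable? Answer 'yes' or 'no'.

Answer: no

Derivation:
Inversions: 55
Blank is in row 3 (0-indexed from top), which is row 1 counting from the bottom (bottom = 1).
55 + 1 = 56, which is even, so the puzzle is not solvable.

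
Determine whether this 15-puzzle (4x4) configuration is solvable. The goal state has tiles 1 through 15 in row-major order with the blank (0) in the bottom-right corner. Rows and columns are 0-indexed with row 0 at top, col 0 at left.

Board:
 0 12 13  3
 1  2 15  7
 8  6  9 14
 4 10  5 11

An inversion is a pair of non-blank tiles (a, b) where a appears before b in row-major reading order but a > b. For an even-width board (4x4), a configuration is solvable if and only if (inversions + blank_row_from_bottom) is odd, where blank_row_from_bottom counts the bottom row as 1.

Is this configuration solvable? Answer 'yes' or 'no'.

Answer: no

Derivation:
Inversions: 48
Blank is in row 0 (0-indexed from top), which is row 4 counting from the bottom (bottom = 1).
48 + 4 = 52, which is even, so the puzzle is not solvable.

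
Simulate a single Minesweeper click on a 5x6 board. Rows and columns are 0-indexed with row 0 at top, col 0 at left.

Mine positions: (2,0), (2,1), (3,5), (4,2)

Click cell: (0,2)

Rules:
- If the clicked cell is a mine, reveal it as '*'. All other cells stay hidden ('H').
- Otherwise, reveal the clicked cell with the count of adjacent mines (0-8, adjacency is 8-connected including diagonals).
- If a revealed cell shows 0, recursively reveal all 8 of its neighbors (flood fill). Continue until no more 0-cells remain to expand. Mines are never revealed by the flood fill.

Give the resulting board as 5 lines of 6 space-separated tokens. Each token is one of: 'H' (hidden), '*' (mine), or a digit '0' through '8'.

0 0 0 0 0 0
2 2 1 0 0 0
H H 1 0 1 1
H H 2 1 1 H
H H H H H H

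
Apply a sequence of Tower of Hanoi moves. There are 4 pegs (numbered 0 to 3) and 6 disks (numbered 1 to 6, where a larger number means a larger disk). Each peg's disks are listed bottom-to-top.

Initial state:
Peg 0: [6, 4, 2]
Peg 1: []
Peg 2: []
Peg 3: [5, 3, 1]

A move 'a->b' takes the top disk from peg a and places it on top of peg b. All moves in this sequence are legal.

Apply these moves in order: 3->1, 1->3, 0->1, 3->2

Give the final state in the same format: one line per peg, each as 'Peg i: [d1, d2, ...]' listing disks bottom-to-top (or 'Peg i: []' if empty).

After move 1 (3->1):
Peg 0: [6, 4, 2]
Peg 1: [1]
Peg 2: []
Peg 3: [5, 3]

After move 2 (1->3):
Peg 0: [6, 4, 2]
Peg 1: []
Peg 2: []
Peg 3: [5, 3, 1]

After move 3 (0->1):
Peg 0: [6, 4]
Peg 1: [2]
Peg 2: []
Peg 3: [5, 3, 1]

After move 4 (3->2):
Peg 0: [6, 4]
Peg 1: [2]
Peg 2: [1]
Peg 3: [5, 3]

Answer: Peg 0: [6, 4]
Peg 1: [2]
Peg 2: [1]
Peg 3: [5, 3]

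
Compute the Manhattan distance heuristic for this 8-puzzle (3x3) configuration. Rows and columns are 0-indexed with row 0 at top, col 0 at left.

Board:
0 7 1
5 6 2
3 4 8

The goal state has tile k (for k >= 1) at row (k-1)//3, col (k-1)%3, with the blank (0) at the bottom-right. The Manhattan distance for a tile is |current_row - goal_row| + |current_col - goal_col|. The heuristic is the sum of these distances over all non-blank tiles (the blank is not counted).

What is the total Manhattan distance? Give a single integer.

Answer: 16

Derivation:
Tile 7: (0,1)->(2,0) = 3
Tile 1: (0,2)->(0,0) = 2
Tile 5: (1,0)->(1,1) = 1
Tile 6: (1,1)->(1,2) = 1
Tile 2: (1,2)->(0,1) = 2
Tile 3: (2,0)->(0,2) = 4
Tile 4: (2,1)->(1,0) = 2
Tile 8: (2,2)->(2,1) = 1
Sum: 3 + 2 + 1 + 1 + 2 + 4 + 2 + 1 = 16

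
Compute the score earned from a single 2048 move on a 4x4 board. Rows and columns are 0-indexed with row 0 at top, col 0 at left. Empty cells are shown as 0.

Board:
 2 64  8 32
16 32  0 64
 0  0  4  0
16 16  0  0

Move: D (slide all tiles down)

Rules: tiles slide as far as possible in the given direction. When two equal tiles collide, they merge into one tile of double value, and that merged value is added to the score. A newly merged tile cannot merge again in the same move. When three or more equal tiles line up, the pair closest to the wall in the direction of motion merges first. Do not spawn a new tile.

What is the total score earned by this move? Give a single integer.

Slide down:
col 0: [2, 16, 0, 16] -> [0, 0, 2, 32]  score +32 (running 32)
col 1: [64, 32, 0, 16] -> [0, 64, 32, 16]  score +0 (running 32)
col 2: [8, 0, 4, 0] -> [0, 0, 8, 4]  score +0 (running 32)
col 3: [32, 64, 0, 0] -> [0, 0, 32, 64]  score +0 (running 32)
Board after move:
 0  0  0  0
 0 64  0  0
 2 32  8 32
32 16  4 64

Answer: 32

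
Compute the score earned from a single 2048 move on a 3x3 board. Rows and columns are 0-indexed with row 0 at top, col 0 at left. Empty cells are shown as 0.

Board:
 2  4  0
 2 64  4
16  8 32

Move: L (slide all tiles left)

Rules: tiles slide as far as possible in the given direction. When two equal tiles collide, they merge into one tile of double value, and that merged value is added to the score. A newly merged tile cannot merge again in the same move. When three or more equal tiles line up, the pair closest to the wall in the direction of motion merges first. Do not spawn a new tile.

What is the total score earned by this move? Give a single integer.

Answer: 0

Derivation:
Slide left:
row 0: [2, 4, 0] -> [2, 4, 0]  score +0 (running 0)
row 1: [2, 64, 4] -> [2, 64, 4]  score +0 (running 0)
row 2: [16, 8, 32] -> [16, 8, 32]  score +0 (running 0)
Board after move:
 2  4  0
 2 64  4
16  8 32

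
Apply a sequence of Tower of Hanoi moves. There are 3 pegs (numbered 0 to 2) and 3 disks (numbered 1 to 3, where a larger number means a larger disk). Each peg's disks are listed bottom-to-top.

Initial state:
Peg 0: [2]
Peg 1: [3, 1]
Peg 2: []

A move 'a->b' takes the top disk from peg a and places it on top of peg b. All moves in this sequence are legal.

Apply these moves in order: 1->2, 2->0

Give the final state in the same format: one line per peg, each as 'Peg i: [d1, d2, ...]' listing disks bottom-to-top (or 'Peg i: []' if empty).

Answer: Peg 0: [2, 1]
Peg 1: [3]
Peg 2: []

Derivation:
After move 1 (1->2):
Peg 0: [2]
Peg 1: [3]
Peg 2: [1]

After move 2 (2->0):
Peg 0: [2, 1]
Peg 1: [3]
Peg 2: []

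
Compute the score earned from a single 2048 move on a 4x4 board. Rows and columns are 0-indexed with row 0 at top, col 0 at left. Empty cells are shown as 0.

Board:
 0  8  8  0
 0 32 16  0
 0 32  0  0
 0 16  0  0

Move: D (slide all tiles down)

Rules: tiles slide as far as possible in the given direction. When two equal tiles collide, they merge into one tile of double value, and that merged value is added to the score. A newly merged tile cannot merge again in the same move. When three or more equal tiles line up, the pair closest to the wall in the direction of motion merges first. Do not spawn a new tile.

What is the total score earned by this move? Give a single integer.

Slide down:
col 0: [0, 0, 0, 0] -> [0, 0, 0, 0]  score +0 (running 0)
col 1: [8, 32, 32, 16] -> [0, 8, 64, 16]  score +64 (running 64)
col 2: [8, 16, 0, 0] -> [0, 0, 8, 16]  score +0 (running 64)
col 3: [0, 0, 0, 0] -> [0, 0, 0, 0]  score +0 (running 64)
Board after move:
 0  0  0  0
 0  8  0  0
 0 64  8  0
 0 16 16  0

Answer: 64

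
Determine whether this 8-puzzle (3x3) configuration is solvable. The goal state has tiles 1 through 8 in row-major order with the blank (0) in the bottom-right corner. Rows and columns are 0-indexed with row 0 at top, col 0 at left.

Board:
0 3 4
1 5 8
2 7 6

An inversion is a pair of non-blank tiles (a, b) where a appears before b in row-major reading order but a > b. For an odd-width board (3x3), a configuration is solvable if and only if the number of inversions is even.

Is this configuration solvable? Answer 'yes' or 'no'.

Answer: no

Derivation:
Inversions (pairs i<j in row-major order where tile[i] > tile[j] > 0): 9
9 is odd, so the puzzle is not solvable.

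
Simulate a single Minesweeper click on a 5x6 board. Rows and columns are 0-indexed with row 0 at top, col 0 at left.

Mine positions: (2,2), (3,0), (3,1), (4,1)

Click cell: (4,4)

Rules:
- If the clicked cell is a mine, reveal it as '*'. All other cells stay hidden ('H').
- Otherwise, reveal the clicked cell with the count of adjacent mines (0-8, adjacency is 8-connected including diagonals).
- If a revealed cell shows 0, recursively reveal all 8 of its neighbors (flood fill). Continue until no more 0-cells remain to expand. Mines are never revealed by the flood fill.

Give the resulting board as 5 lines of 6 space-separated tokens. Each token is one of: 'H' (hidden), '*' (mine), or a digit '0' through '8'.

0 0 0 0 0 0
0 1 1 1 0 0
2 3 H 1 0 0
H H 3 1 0 0
H H 2 0 0 0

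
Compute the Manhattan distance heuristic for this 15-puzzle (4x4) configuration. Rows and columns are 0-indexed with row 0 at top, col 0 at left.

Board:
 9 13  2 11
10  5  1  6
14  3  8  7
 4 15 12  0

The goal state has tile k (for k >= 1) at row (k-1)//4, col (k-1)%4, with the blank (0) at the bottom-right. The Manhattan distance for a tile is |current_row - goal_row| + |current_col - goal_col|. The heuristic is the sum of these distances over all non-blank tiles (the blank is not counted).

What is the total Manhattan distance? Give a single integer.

Tile 9: at (0,0), goal (2,0), distance |0-2|+|0-0| = 2
Tile 13: at (0,1), goal (3,0), distance |0-3|+|1-0| = 4
Tile 2: at (0,2), goal (0,1), distance |0-0|+|2-1| = 1
Tile 11: at (0,3), goal (2,2), distance |0-2|+|3-2| = 3
Tile 10: at (1,0), goal (2,1), distance |1-2|+|0-1| = 2
Tile 5: at (1,1), goal (1,0), distance |1-1|+|1-0| = 1
Tile 1: at (1,2), goal (0,0), distance |1-0|+|2-0| = 3
Tile 6: at (1,3), goal (1,1), distance |1-1|+|3-1| = 2
Tile 14: at (2,0), goal (3,1), distance |2-3|+|0-1| = 2
Tile 3: at (2,1), goal (0,2), distance |2-0|+|1-2| = 3
Tile 8: at (2,2), goal (1,3), distance |2-1|+|2-3| = 2
Tile 7: at (2,3), goal (1,2), distance |2-1|+|3-2| = 2
Tile 4: at (3,0), goal (0,3), distance |3-0|+|0-3| = 6
Tile 15: at (3,1), goal (3,2), distance |3-3|+|1-2| = 1
Tile 12: at (3,2), goal (2,3), distance |3-2|+|2-3| = 2
Sum: 2 + 4 + 1 + 3 + 2 + 1 + 3 + 2 + 2 + 3 + 2 + 2 + 6 + 1 + 2 = 36

Answer: 36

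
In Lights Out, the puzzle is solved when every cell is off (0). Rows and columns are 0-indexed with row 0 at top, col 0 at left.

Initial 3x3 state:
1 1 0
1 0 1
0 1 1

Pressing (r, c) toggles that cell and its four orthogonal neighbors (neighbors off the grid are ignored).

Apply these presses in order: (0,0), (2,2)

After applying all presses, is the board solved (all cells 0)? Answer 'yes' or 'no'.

Answer: yes

Derivation:
After press 1 at (0,0):
0 0 0
0 0 1
0 1 1

After press 2 at (2,2):
0 0 0
0 0 0
0 0 0

Lights still on: 0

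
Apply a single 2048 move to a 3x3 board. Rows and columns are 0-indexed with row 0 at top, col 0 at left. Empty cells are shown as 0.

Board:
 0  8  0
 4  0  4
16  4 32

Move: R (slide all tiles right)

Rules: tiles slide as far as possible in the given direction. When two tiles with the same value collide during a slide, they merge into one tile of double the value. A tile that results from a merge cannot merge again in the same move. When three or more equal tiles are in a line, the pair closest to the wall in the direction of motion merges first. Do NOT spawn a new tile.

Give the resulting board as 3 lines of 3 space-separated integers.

Slide right:
row 0: [0, 8, 0] -> [0, 0, 8]
row 1: [4, 0, 4] -> [0, 0, 8]
row 2: [16, 4, 32] -> [16, 4, 32]

Answer:  0  0  8
 0  0  8
16  4 32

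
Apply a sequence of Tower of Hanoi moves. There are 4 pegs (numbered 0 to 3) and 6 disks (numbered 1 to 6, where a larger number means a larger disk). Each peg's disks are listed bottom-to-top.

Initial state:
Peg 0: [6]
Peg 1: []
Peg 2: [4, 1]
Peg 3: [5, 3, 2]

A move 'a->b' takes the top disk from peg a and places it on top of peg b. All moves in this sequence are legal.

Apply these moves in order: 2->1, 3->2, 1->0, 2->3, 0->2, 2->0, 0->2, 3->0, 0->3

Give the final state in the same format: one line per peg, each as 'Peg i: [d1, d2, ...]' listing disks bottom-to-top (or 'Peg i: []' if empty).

Answer: Peg 0: [6]
Peg 1: []
Peg 2: [4, 1]
Peg 3: [5, 3, 2]

Derivation:
After move 1 (2->1):
Peg 0: [6]
Peg 1: [1]
Peg 2: [4]
Peg 3: [5, 3, 2]

After move 2 (3->2):
Peg 0: [6]
Peg 1: [1]
Peg 2: [4, 2]
Peg 3: [5, 3]

After move 3 (1->0):
Peg 0: [6, 1]
Peg 1: []
Peg 2: [4, 2]
Peg 3: [5, 3]

After move 4 (2->3):
Peg 0: [6, 1]
Peg 1: []
Peg 2: [4]
Peg 3: [5, 3, 2]

After move 5 (0->2):
Peg 0: [6]
Peg 1: []
Peg 2: [4, 1]
Peg 3: [5, 3, 2]

After move 6 (2->0):
Peg 0: [6, 1]
Peg 1: []
Peg 2: [4]
Peg 3: [5, 3, 2]

After move 7 (0->2):
Peg 0: [6]
Peg 1: []
Peg 2: [4, 1]
Peg 3: [5, 3, 2]

After move 8 (3->0):
Peg 0: [6, 2]
Peg 1: []
Peg 2: [4, 1]
Peg 3: [5, 3]

After move 9 (0->3):
Peg 0: [6]
Peg 1: []
Peg 2: [4, 1]
Peg 3: [5, 3, 2]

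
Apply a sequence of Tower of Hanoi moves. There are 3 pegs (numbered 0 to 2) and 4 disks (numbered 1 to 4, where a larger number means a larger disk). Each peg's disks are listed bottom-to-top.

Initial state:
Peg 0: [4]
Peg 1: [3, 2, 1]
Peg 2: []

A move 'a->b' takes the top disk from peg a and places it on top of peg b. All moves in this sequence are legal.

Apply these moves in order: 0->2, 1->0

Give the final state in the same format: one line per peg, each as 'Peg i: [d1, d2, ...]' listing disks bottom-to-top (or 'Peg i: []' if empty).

Answer: Peg 0: [1]
Peg 1: [3, 2]
Peg 2: [4]

Derivation:
After move 1 (0->2):
Peg 0: []
Peg 1: [3, 2, 1]
Peg 2: [4]

After move 2 (1->0):
Peg 0: [1]
Peg 1: [3, 2]
Peg 2: [4]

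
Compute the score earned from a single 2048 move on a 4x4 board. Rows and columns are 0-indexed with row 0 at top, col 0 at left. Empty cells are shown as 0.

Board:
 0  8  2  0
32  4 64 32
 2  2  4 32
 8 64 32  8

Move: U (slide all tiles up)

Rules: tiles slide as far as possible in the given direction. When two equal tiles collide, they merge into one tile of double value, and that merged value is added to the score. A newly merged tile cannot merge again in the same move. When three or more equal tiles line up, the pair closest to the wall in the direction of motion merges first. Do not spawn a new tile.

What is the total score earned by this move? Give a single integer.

Slide up:
col 0: [0, 32, 2, 8] -> [32, 2, 8, 0]  score +0 (running 0)
col 1: [8, 4, 2, 64] -> [8, 4, 2, 64]  score +0 (running 0)
col 2: [2, 64, 4, 32] -> [2, 64, 4, 32]  score +0 (running 0)
col 3: [0, 32, 32, 8] -> [64, 8, 0, 0]  score +64 (running 64)
Board after move:
32  8  2 64
 2  4 64  8
 8  2  4  0
 0 64 32  0

Answer: 64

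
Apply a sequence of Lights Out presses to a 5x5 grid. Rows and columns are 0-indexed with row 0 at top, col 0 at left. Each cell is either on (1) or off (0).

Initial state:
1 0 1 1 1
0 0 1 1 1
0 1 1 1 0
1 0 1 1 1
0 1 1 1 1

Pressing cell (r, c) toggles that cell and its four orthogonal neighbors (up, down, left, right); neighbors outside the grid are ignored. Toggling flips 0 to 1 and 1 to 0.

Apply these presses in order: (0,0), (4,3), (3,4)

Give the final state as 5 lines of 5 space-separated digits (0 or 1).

Answer: 0 1 1 1 1
1 0 1 1 1
0 1 1 1 1
1 0 1 1 0
0 1 0 0 1

Derivation:
After press 1 at (0,0):
0 1 1 1 1
1 0 1 1 1
0 1 1 1 0
1 0 1 1 1
0 1 1 1 1

After press 2 at (4,3):
0 1 1 1 1
1 0 1 1 1
0 1 1 1 0
1 0 1 0 1
0 1 0 0 0

After press 3 at (3,4):
0 1 1 1 1
1 0 1 1 1
0 1 1 1 1
1 0 1 1 0
0 1 0 0 1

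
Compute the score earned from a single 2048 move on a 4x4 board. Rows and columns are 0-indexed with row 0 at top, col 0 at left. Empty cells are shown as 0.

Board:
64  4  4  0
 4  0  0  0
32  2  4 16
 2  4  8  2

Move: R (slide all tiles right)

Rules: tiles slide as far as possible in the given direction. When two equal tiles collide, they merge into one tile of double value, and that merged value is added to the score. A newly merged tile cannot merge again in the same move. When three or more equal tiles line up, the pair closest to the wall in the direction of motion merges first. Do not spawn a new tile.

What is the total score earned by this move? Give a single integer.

Answer: 8

Derivation:
Slide right:
row 0: [64, 4, 4, 0] -> [0, 0, 64, 8]  score +8 (running 8)
row 1: [4, 0, 0, 0] -> [0, 0, 0, 4]  score +0 (running 8)
row 2: [32, 2, 4, 16] -> [32, 2, 4, 16]  score +0 (running 8)
row 3: [2, 4, 8, 2] -> [2, 4, 8, 2]  score +0 (running 8)
Board after move:
 0  0 64  8
 0  0  0  4
32  2  4 16
 2  4  8  2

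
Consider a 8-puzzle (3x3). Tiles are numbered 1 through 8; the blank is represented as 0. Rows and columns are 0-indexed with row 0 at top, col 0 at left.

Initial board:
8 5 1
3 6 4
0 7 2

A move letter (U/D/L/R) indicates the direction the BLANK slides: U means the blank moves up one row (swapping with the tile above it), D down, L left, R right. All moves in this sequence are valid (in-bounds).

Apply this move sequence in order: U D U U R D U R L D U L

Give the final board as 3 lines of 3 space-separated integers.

Answer: 0 5 1
8 6 4
3 7 2

Derivation:
After move 1 (U):
8 5 1
0 6 4
3 7 2

After move 2 (D):
8 5 1
3 6 4
0 7 2

After move 3 (U):
8 5 1
0 6 4
3 7 2

After move 4 (U):
0 5 1
8 6 4
3 7 2

After move 5 (R):
5 0 1
8 6 4
3 7 2

After move 6 (D):
5 6 1
8 0 4
3 7 2

After move 7 (U):
5 0 1
8 6 4
3 7 2

After move 8 (R):
5 1 0
8 6 4
3 7 2

After move 9 (L):
5 0 1
8 6 4
3 7 2

After move 10 (D):
5 6 1
8 0 4
3 7 2

After move 11 (U):
5 0 1
8 6 4
3 7 2

After move 12 (L):
0 5 1
8 6 4
3 7 2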